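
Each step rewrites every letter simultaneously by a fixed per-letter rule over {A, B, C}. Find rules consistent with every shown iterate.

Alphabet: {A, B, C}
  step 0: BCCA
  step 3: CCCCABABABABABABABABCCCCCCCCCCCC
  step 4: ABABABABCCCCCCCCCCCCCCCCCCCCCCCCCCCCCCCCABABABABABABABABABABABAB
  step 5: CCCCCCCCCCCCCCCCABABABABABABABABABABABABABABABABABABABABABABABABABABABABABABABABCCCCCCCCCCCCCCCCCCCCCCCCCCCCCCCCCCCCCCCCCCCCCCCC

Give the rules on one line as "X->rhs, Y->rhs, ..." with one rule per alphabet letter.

  step 4 ⇒ step 5: ABABABABCCCCCCCCCCCCCCCCCCCCCCCCCCCCCCCCABABABABABABABABABABABAB ⇒ CCC·C·CCC·C·CCC·C·CCC·C·AB·AB·AB·AB·AB·AB·AB·AB·AB·AB·AB·AB·AB·AB·AB·AB·AB·AB·AB·AB·AB·AB·AB·AB·AB·AB·AB·AB·AB·AB·AB·AB·CCC·C·CCC·C·CCC·C·CCC·C·CCC·C·CCC·C·CCC·C·CCC·C·CCC·C·CCC·C·CCC·C·CCC·C
    A ↦ CCC
    B ↦ C
    C ↦ AB

A->CCC, B->C, C->AB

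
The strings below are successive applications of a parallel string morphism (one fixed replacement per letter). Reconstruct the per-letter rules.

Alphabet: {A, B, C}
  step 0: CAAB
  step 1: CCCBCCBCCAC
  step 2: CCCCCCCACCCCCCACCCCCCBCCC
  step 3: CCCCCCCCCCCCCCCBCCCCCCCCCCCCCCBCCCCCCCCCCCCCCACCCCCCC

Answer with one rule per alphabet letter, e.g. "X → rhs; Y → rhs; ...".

A->CBC, B->CAC, C->CC

  step 2 ⇒ step 3: CCCCCCCACCCCCCACCCCCCBCCC ⇒ CC·CC·CC·CC·CC·CC·CC·CBC·CC·CC·CC·CC·CC·CC·CBC·CC·CC·CC·CC·CC·CC·CAC·CC·CC·CC
    A ↦ CBC
    B ↦ CAC
    C ↦ CC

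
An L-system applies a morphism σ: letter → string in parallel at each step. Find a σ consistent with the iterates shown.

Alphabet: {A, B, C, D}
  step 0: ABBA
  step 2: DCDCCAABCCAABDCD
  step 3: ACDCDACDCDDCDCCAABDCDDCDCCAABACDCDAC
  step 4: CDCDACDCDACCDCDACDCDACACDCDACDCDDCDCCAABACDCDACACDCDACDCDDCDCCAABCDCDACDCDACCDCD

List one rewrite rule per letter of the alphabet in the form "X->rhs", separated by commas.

A->C, B->AAB, C->DCD, D->AC

  step 3 ⇒ step 4: ACDCDACDCDDCDCCAABDCDDCDCCAABACDCDAC ⇒ C·DCD·AC·DCD·AC·C·DCD·AC·DCD·AC·AC·DCD·AC·DCD·DCD·C·C·AAB·AC·DCD·AC·AC·DCD·AC·DCD·DCD·C·C·AAB·C·DCD·AC·DCD·AC·C·DCD
    A ↦ C
    B ↦ AAB
    C ↦ DCD
    D ↦ AC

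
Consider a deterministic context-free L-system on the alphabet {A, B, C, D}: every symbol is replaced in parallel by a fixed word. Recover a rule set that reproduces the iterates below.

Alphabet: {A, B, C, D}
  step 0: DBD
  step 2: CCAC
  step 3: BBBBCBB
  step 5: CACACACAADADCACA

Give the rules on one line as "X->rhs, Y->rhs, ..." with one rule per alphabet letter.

  step 2 ⇒ step 3: CCAC ⇒ BB·BB·C·BB
    A ↦ C
    C ↦ BB
    B ↦ AD  (constrained at step 0)
    D ↦ A  (constrained at step 0)

A->C, B->AD, C->BB, D->A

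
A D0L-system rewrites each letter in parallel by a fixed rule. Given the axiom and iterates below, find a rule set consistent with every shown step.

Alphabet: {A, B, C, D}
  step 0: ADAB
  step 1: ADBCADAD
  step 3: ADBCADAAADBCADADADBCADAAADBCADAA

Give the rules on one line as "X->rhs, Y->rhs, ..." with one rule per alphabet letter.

  step 0 ⇒ step 1: ADAB ⇒ AD·BC·AD·AD
    A ↦ AD
    B ↦ AD
    D ↦ BC
    C ↦ AA  (constrained at step 1)

A->AD, B->AD, C->AA, D->BC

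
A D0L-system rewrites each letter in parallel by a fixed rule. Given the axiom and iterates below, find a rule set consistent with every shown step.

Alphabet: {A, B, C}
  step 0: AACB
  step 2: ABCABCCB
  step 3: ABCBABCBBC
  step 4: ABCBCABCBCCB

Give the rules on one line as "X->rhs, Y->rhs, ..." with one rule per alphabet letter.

  step 3 ⇒ step 4: ABCBABCBBC ⇒ AB·C·B·C·AB·C·B·C·C·B
    A ↦ AB
    B ↦ C
    C ↦ B

A->AB, B->C, C->B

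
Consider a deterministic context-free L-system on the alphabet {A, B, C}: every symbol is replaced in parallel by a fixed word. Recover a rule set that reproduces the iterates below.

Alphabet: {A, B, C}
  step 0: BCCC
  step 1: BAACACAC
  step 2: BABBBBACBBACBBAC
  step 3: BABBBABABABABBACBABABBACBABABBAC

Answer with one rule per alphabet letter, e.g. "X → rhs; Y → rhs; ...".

A->BB, B->BA, C->AC

  step 2 ⇒ step 3: BABBBBACBBACBBAC ⇒ BA·BB·BA·BA·BA·BA·BB·AC·BA·BA·BB·AC·BA·BA·BB·AC
    A ↦ BB
    B ↦ BA
    C ↦ AC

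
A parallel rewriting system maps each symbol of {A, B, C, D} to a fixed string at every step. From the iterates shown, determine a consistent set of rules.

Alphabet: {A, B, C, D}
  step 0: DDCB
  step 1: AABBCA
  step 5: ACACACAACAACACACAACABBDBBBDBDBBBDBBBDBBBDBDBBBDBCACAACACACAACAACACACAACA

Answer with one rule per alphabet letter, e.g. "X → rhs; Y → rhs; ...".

  step 0 ⇒ step 1: DDCB ⇒ A·A·BB·CA
    B ↦ CA
    C ↦ BB
    D ↦ A
    A ↦ DB  (constrained at step 1)

A->DB, B->CA, C->BB, D->A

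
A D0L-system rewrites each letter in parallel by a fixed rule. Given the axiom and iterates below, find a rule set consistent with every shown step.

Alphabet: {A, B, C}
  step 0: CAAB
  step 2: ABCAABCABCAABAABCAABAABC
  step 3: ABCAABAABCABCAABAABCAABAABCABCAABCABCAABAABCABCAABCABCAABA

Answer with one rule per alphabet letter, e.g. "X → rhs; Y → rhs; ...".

  step 2 ⇒ step 3: ABCAABCABCAABAABCAABAABC ⇒ ABC·A·ABA·ABC·ABC·A·ABA·ABC·A·ABA·ABC·ABC·A·ABC·ABC·A·ABA·ABC·ABC·A·ABC·ABC·A·ABA
    A ↦ ABC
    B ↦ A
    C ↦ ABA

A->ABC, B->A, C->ABA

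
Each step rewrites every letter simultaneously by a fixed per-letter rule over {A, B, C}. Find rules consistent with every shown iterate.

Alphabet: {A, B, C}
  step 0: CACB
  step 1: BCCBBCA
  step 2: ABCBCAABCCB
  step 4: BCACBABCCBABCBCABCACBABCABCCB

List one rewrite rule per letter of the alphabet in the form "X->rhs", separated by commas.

  step 1 ⇒ step 2: BCCBBCA ⇒ A·BC·BC·A·A·BC·CB
    A ↦ CB
    B ↦ A
    C ↦ BC

A->CB, B->A, C->BC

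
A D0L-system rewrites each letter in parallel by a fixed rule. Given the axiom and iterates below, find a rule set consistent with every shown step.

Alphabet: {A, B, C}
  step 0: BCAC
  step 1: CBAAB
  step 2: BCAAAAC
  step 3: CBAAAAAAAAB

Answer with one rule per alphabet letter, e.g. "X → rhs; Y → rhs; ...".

A->AA, B->C, C->B

  step 2 ⇒ step 3: BCAAAAC ⇒ C·B·AA·AA·AA·AA·B
    A ↦ AA
    B ↦ C
    C ↦ B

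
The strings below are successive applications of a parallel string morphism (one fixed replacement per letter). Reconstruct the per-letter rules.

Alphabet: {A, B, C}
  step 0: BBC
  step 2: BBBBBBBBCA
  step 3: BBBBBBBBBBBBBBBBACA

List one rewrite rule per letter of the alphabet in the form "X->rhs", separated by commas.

  step 2 ⇒ step 3: BBBBBBBBCA ⇒ BB·BB·BB·BB·BB·BB·BB·BB·A·CA
    A ↦ CA
    B ↦ BB
    C ↦ A

A->CA, B->BB, C->A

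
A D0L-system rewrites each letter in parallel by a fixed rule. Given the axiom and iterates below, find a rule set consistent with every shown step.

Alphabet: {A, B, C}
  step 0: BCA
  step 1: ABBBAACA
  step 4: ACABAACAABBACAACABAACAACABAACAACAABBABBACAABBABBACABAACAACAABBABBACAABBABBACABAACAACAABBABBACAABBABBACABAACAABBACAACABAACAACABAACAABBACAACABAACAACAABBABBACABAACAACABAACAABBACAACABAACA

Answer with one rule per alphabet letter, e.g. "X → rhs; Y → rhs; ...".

  step 0 ⇒ step 1: BCA ⇒ ABB·BA·ACA
    A ↦ ACA
    B ↦ ABB
    C ↦ BA

A->ACA, B->ABB, C->BA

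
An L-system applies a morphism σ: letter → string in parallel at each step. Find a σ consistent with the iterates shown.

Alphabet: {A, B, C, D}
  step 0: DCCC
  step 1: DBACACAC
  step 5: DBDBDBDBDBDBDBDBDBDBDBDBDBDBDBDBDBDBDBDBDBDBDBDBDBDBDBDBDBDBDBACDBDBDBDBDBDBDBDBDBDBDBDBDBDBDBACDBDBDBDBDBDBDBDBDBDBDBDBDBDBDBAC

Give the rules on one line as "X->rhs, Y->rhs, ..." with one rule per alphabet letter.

A->DB, B->DB, C->AC, D->DB

  step 0 ⇒ step 1: DCCC ⇒ DB·AC·AC·AC
    C ↦ AC
    D ↦ DB
    A ↦ DB  (constrained at step 1)
    B ↦ DB  (constrained at step 1)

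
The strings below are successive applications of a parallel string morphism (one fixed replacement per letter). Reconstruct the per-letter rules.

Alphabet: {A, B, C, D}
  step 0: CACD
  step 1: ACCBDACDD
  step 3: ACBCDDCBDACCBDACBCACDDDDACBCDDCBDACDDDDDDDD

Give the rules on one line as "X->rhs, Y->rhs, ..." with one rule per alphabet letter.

  step 0 ⇒ step 1: CACD ⇒ AC·CBD·AC·DD
    A ↦ CBD
    C ↦ AC
    D ↦ DD
    B ↦ BC  (constrained at step 1)

A->CBD, B->BC, C->AC, D->DD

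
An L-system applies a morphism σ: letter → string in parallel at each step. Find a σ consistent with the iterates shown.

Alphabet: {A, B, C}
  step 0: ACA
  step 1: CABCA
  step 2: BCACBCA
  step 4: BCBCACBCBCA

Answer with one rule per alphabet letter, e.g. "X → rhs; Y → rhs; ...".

  step 1 ⇒ step 2: CABCA ⇒ B·CA·C·B·CA
    A ↦ CA
    B ↦ C
    C ↦ B

A->CA, B->C, C->B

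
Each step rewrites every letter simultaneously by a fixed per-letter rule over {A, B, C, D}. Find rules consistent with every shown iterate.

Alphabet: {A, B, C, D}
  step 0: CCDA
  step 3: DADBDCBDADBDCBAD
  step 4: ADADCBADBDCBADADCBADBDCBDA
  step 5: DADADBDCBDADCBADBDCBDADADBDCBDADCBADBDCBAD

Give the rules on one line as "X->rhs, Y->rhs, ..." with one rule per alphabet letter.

A->D, B->DCB, C->DB, D->A

  step 4 ⇒ step 5: ADADCBADBDCBADADCBADBDCBDA ⇒ D·A·D·A·DB·DCB·D·A·DCB·A·DB·DCB·D·A·D·A·DB·DCB·D·A·DCB·A·DB·DCB·A·D
    A ↦ D
    B ↦ DCB
    C ↦ DB
    D ↦ A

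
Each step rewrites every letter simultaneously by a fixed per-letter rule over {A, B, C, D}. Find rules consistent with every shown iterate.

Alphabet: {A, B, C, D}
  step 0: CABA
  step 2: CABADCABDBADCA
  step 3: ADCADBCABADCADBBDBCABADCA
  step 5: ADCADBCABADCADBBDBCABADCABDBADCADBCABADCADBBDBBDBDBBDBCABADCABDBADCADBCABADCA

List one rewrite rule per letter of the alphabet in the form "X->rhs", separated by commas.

  step 2 ⇒ step 3: CABADCABDBADCA ⇒ AD·CA·DB·CA·B·AD·CA·DB·B·DB·CA·B·AD·CA
    A ↦ CA
    B ↦ DB
    C ↦ AD
    D ↦ B

A->CA, B->DB, C->AD, D->B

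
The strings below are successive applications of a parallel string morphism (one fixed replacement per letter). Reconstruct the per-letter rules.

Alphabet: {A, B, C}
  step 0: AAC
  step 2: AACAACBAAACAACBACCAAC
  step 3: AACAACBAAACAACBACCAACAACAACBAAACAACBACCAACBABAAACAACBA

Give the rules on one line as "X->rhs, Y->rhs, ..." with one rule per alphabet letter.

A->AAC, B->CC, C->BA

  step 2 ⇒ step 3: AACAACBAAACAACBACCAAC ⇒ AAC·AAC·BA·AAC·AAC·BA·CC·AAC·AAC·AAC·BA·AAC·AAC·BA·CC·AAC·BA·BA·AAC·AAC·BA
    A ↦ AAC
    B ↦ CC
    C ↦ BA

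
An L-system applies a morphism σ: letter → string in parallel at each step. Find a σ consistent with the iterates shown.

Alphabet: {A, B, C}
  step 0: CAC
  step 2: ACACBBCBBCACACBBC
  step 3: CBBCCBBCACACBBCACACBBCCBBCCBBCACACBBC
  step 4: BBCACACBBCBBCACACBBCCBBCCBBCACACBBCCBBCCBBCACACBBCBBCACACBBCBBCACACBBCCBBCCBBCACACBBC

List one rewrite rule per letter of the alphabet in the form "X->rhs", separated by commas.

A->C, B->AC, C->BBC

  step 3 ⇒ step 4: CBBCCBBCACACBBCACACBBCCBBCCBBCACACBBC ⇒ BBC·AC·AC·BBC·BBC·AC·AC·BBC·C·BBC·C·BBC·AC·AC·BBC·C·BBC·C·BBC·AC·AC·BBC·BBC·AC·AC·BBC·BBC·AC·AC·BBC·C·BBC·C·BBC·AC·AC·BBC
    A ↦ C
    B ↦ AC
    C ↦ BBC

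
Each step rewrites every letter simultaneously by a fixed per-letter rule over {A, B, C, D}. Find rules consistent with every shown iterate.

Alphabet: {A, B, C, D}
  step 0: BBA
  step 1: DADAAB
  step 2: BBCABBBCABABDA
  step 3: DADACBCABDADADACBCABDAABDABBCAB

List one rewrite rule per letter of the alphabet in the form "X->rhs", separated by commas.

A->AB, B->DA, C->CBC, D->BBC

  step 2 ⇒ step 3: BBCABBBCABABDA ⇒ DA·DA·CBC·AB·DA·DA·DA·CBC·AB·DA·AB·DA·BBC·AB
    A ↦ AB
    B ↦ DA
    C ↦ CBC
    D ↦ BBC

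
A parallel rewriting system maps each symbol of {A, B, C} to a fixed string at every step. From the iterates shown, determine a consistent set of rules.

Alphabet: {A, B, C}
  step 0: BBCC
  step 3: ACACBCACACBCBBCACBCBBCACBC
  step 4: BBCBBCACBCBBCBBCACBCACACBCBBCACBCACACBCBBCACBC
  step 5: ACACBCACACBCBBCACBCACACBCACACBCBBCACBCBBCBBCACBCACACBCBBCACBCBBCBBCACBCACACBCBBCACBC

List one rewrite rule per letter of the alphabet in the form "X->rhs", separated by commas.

  step 4 ⇒ step 5: BBCBBCACBCBBCBBCACBCACACBCBBCACBCACACBCBBCACBC ⇒ AC·AC·BC·AC·AC·BC·B·BC·AC·BC·AC·AC·BC·AC·AC·BC·B·BC·AC·BC·B·BC·B·BC·AC·BC·AC·AC·BC·B·BC·AC·BC·B·BC·B·BC·AC·BC·AC·AC·BC·B·BC·AC·BC
    A ↦ B
    B ↦ AC
    C ↦ BC

A->B, B->AC, C->BC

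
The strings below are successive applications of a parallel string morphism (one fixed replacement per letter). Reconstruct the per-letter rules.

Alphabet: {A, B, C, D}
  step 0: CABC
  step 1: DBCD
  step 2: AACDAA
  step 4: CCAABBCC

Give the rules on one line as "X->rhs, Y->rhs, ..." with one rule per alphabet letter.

  step 1 ⇒ step 2: DBCD ⇒ AA·C·D·AA
    B ↦ C
    C ↦ D
    D ↦ AA
  step 0 ⇒ step 1: CABC ⇒ D·B·C·D
    A ↦ B

A->B, B->C, C->D, D->AA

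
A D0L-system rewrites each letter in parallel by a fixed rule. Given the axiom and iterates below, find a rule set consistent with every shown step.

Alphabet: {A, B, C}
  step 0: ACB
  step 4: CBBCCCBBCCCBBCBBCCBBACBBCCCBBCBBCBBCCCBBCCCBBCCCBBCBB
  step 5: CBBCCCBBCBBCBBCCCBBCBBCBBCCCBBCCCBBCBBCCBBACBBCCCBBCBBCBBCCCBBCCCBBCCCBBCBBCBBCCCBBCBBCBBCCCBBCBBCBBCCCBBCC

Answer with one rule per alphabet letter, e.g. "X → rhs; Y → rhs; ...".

  step 4 ⇒ step 5: CBBCCCBBCCCBBCBBCCBBACBBCCCBBCBBCBBCCCBBCCCBBCCCBBCBB ⇒ CBB·C·C·CBB·CBB·CBB·C·C·CBB·CBB·CBB·C·C·CBB·C·C·CBB·CBB·C·C·BBA·CBB·C·C·CBB·CBB·CBB·C·C·CBB·C·C·CBB·C·C·CBB·CBB·CBB·C·C·CBB·CBB·CBB·C·C·CBB·CBB·CBB·C·C·CBB·C·C
    A ↦ BBA
    B ↦ C
    C ↦ CBB

A->BBA, B->C, C->CBB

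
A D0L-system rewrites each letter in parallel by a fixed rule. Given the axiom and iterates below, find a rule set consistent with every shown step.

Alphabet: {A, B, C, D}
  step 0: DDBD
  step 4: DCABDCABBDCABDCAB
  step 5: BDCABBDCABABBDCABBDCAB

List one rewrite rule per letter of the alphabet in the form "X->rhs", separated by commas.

  step 4 ⇒ step 5: DCABDCABBDCABDCAB ⇒ B·D·C·AB·B·D·C·AB·AB·B·D·C·AB·B·D·C·AB
    A ↦ C
    B ↦ AB
    C ↦ D
    D ↦ B

A->C, B->AB, C->D, D->B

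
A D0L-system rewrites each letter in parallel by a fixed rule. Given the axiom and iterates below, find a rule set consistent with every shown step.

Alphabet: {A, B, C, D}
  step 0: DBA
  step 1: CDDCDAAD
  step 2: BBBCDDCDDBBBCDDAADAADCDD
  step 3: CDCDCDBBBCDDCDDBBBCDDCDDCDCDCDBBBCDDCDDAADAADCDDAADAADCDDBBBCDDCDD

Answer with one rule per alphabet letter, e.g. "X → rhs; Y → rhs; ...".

  step 2 ⇒ step 3: BBBCDDCDDBBBCDDAADAADCDD ⇒ CD·CD·CD·BBB·CDD·CDD·BBB·CDD·CDD·CD·CD·CD·BBB·CDD·CDD·AAD·AAD·CDD·AAD·AAD·CDD·BBB·CDD·CDD
    A ↦ AAD
    B ↦ CD
    C ↦ BBB
    D ↦ CDD

A->AAD, B->CD, C->BBB, D->CDD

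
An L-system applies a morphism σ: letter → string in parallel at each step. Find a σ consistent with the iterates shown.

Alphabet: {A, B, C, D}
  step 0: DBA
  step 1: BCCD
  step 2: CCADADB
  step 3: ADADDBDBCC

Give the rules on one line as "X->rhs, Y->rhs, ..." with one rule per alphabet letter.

A->D, B->CC, C->AD, D->B

  step 2 ⇒ step 3: CCADADB ⇒ AD·AD·D·B·D·B·CC
    A ↦ D
    B ↦ CC
    C ↦ AD
    D ↦ B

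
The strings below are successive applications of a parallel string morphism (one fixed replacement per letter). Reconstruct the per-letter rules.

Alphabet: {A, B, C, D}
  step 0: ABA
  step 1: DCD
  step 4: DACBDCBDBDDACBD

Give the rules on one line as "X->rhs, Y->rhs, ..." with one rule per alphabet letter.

A->D, B->C, C->DA, D->BD

  step 0 ⇒ step 1: ABA ⇒ D·C·D
    A ↦ D
    B ↦ C
    C ↦ DA  (constrained at step 1)
    D ↦ BD  (constrained at step 1)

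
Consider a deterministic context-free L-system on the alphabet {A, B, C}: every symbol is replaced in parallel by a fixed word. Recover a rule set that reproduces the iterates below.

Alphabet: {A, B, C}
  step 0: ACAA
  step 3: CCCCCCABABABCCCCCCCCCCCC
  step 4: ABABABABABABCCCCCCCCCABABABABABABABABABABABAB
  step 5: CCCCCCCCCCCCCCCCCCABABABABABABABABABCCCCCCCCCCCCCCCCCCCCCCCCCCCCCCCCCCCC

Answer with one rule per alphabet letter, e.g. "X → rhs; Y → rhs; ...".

A->CC, B->C, C->AB

  step 4 ⇒ step 5: ABABABABABABCCCCCCCCCABABABABABABABABABABABAB ⇒ CC·C·CC·C·CC·C·CC·C·CC·C·CC·C·AB·AB·AB·AB·AB·AB·AB·AB·AB·CC·C·CC·C·CC·C·CC·C·CC·C·CC·C·CC·C·CC·C·CC·C·CC·C·CC·C·CC·C
    A ↦ CC
    B ↦ C
    C ↦ AB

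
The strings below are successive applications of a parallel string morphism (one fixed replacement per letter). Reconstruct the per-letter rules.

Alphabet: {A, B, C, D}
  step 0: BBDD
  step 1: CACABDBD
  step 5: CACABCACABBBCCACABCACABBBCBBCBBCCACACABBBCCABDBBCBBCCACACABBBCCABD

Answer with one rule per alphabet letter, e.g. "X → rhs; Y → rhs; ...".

  step 0 ⇒ step 1: BBDD ⇒ CA·CA·BD·BD
    B ↦ CA
    D ↦ BD
    A ↦ BC  (constrained at step 1)
    C ↦ B  (constrained at step 1)

A->BC, B->CA, C->B, D->BD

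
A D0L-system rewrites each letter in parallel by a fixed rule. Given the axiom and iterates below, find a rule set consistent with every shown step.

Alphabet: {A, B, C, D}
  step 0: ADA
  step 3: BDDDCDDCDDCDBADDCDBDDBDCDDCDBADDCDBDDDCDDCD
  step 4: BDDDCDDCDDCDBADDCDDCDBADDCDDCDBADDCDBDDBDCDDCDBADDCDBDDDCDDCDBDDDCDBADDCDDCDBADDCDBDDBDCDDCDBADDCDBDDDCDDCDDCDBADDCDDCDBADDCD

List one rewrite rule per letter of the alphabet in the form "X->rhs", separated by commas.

A->B, B->BDD, C->BAD, D->DCD

  step 3 ⇒ step 4: BDDDCDDCDDCDBADDCDBDDBDCDDCDBADDCDBDDDCDDCD ⇒ BDD·DCD·DCD·DCD·BAD·DCD·DCD·BAD·DCD·DCD·BAD·DCD·BDD·B·DCD·DCD·BAD·DCD·BDD·DCD·DCD·BDD·DCD·BAD·DCD·DCD·BAD·DCD·BDD·B·DCD·DCD·BAD·DCD·BDD·DCD·DCD·DCD·BAD·DCD·DCD·BAD·DCD
    A ↦ B
    B ↦ BDD
    C ↦ BAD
    D ↦ DCD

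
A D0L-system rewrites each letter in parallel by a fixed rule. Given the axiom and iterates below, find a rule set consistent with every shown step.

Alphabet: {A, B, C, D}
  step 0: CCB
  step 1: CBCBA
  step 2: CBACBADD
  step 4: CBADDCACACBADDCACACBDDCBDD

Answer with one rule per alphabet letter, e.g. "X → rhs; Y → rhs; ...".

A->DD, B->A, C->CB, D->CA

  step 1 ⇒ step 2: CBCBA ⇒ CB·A·CB·A·DD
    A ↦ DD
    B ↦ A
    C ↦ CB
    D ↦ CA  (constrained at step 2)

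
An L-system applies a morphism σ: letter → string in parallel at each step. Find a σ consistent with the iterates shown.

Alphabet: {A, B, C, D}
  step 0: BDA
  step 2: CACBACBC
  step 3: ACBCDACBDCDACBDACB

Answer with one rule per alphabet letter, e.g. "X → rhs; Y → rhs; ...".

A->CD, B->D, C->ACB, D->C

  step 2 ⇒ step 3: CACBACBC ⇒ ACB·CD·ACB·D·CD·ACB·D·ACB
    A ↦ CD
    B ↦ D
    C ↦ ACB
    D ↦ C  (constrained at step 0)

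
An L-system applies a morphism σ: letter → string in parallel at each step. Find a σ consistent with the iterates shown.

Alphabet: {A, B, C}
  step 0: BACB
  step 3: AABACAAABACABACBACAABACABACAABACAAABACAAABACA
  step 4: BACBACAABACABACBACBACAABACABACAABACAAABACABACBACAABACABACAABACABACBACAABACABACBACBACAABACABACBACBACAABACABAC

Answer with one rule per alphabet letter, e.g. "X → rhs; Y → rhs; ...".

  step 3 ⇒ step 4: AABACAAABACABACBACAABACABACAABACAAABACAAABACA ⇒ BAC·BAC·AA·BAC·A·BAC·BAC·BAC·AA·BAC·A·BAC·AA·BAC·A·AA·BAC·A·BAC·BAC·AA·BAC·A·BAC·AA·BAC·A·BAC·BAC·AA·BAC·A·BAC·BAC·BAC·AA·BAC·A·BAC·BAC·BAC·AA·BAC·A·BAC
    A ↦ BAC
    B ↦ AA
    C ↦ A

A->BAC, B->AA, C->A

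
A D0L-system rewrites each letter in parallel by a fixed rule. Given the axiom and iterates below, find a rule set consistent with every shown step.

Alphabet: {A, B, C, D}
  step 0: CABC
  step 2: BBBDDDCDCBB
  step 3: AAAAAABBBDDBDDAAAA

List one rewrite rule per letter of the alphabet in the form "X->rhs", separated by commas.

  step 2 ⇒ step 3: BBBDDDCDCBB ⇒ AA·AA·AA·B·B·B·DD·B·DD·AA·AA
    B ↦ AA
    C ↦ DD
    D ↦ B
    A ↦ DC  (constrained at step 0)

A->DC, B->AA, C->DD, D->B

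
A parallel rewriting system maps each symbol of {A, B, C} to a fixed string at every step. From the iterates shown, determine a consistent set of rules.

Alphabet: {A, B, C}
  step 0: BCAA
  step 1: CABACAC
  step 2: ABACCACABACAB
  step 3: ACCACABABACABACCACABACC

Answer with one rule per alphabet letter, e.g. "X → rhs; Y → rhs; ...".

A->AC, B->C, C->AB

  step 2 ⇒ step 3: ABACCACABACAB ⇒ AC·C·AC·AB·AB·AC·AB·AC·C·AC·AB·AC·C
    A ↦ AC
    B ↦ C
    C ↦ AB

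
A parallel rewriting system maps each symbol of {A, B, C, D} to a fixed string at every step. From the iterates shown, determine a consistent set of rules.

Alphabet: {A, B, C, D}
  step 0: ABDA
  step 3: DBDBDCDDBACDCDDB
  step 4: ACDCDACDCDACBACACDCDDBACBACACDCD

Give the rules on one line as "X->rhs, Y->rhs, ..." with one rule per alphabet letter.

  step 3 ⇒ step 4: DBDBDCDDBACDCDDB ⇒ AC·DCD·AC·DCD·AC·B·AC·AC·DCD·D·B·AC·B·AC·AC·DCD
    A ↦ D
    B ↦ DCD
    C ↦ B
    D ↦ AC

A->D, B->DCD, C->B, D->AC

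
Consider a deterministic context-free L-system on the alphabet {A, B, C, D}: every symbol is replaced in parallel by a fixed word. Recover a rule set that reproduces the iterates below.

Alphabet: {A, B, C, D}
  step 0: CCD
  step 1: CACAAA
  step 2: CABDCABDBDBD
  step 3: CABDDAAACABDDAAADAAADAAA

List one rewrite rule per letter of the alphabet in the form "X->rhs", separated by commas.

A->BD, B->DA, C->CA, D->AA

  step 2 ⇒ step 3: CABDCABDBDBD ⇒ CA·BD·DA·AA·CA·BD·DA·AA·DA·AA·DA·AA
    A ↦ BD
    B ↦ DA
    C ↦ CA
    D ↦ AA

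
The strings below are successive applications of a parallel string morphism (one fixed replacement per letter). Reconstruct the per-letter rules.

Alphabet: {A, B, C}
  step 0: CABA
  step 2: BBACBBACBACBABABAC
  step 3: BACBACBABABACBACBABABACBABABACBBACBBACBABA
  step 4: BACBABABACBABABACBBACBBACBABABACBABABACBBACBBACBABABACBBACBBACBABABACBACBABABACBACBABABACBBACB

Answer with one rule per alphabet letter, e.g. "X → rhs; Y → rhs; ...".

  step 3 ⇒ step 4: BACBACBABABACBACBABABACBABABACBBACBBACBABA ⇒ BAC·B·ABA·BAC·B·ABA·BAC·B·BAC·B·BAC·B·ABA·BAC·B·ABA·BAC·B·BAC·B·BAC·B·ABA·BAC·B·BAC·B·BAC·B·ABA·BAC·BAC·B·ABA·BAC·BAC·B·ABA·BAC·B·BAC·B
    A ↦ B
    B ↦ BAC
    C ↦ ABA

A->B, B->BAC, C->ABA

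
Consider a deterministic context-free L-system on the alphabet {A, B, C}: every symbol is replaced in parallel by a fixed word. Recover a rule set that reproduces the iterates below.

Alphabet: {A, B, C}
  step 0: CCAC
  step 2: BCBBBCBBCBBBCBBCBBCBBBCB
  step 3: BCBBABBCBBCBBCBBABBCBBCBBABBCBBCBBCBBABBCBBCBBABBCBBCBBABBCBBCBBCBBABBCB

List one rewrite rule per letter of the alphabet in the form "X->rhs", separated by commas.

  step 2 ⇒ step 3: BCBBBCBBCBBBCBBCBBCBBBCB ⇒ BCB·BAB·BCB·BCB·BCB·BAB·BCB·BCB·BAB·BCB·BCB·BCB·BAB·BCB·BCB·BAB·BCB·BCB·BAB·BCB·BCB·BCB·BAB·BCB
    B ↦ BCB
    C ↦ BAB
    A ↦ B  (constrained at step 0)

A->B, B->BCB, C->BAB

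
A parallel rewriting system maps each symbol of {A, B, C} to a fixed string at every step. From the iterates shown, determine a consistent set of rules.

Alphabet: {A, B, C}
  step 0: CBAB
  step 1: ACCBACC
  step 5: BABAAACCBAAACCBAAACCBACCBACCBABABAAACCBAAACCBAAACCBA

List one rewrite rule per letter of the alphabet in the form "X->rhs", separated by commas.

  step 0 ⇒ step 1: CBAB ⇒ A·CC·BA·CC
    A ↦ BA
    B ↦ CC
    C ↦ A

A->BA, B->CC, C->A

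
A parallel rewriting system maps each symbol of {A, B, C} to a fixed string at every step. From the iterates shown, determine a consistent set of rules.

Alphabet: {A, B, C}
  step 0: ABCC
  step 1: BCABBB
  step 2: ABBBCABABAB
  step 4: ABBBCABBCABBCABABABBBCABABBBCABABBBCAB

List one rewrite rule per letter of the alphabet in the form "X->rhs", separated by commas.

A->BC, B->AB, C->B

  step 1 ⇒ step 2: BCABBB ⇒ AB·B·BC·AB·AB·AB
    A ↦ BC
    B ↦ AB
    C ↦ B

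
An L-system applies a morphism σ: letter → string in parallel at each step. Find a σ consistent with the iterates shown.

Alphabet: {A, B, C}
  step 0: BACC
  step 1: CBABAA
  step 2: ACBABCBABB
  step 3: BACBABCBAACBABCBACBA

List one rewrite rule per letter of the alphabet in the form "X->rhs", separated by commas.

  step 2 ⇒ step 3: ACBABCBABB ⇒ B·A·CBA·B·CBA·A·CBA·B·CBA·CBA
    A ↦ B
    B ↦ CBA
    C ↦ A

A->B, B->CBA, C->A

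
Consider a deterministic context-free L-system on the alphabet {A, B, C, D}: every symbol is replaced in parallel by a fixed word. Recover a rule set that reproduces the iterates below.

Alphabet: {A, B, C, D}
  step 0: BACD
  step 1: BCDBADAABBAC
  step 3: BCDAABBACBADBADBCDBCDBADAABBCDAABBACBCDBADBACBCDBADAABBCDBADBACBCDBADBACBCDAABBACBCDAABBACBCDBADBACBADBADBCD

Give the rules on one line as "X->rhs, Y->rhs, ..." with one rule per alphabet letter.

  step 0 ⇒ step 1: BACD ⇒ BCD·BAD·AAB·BAC
    A ↦ BAD
    B ↦ BCD
    C ↦ AAB
    D ↦ BAC

A->BAD, B->BCD, C->AAB, D->BAC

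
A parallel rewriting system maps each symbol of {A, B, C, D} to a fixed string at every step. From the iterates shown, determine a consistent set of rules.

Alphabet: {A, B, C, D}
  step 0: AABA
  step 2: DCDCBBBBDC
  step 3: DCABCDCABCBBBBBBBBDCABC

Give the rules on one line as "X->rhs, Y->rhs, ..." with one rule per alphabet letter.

A->D, B->BB, C->ABC, D->DC

  step 2 ⇒ step 3: DCDCBBBBDC ⇒ DC·ABC·DC·ABC·BB·BB·BB·BB·DC·ABC
    B ↦ BB
    C ↦ ABC
    D ↦ DC
    A ↦ D  (constrained at step 0)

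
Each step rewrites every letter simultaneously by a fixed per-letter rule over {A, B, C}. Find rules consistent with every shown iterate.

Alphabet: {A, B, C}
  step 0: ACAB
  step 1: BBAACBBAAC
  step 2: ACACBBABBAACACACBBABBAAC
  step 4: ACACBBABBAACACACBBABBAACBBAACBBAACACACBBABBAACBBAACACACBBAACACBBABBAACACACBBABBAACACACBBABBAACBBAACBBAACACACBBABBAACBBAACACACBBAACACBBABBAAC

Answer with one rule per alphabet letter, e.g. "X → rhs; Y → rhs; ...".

  step 1 ⇒ step 2: BBAACBBAAC ⇒ AC·AC·BBA·BBA·AC·AC·AC·BBA·BBA·AC
    A ↦ BBA
    B ↦ AC
    C ↦ AC

A->BBA, B->AC, C->AC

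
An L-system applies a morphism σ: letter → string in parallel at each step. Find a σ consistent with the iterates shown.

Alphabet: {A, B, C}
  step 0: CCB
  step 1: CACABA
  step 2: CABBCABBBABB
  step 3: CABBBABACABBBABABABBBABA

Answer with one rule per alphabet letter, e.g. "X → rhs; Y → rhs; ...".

  step 2 ⇒ step 3: CABBCABBBABB ⇒ CA·BB·BA·BA·CA·BB·BA·BA·BA·BB·BA·BA
    A ↦ BB
    B ↦ BA
    C ↦ CA

A->BB, B->BA, C->CA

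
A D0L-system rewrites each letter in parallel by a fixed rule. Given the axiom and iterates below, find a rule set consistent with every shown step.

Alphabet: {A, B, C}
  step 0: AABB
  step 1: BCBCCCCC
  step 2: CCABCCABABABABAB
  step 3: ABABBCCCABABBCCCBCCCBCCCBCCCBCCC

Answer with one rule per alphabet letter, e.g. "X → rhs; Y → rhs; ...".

  step 2 ⇒ step 3: CCABCCABABABABAB ⇒ AB·AB·BC·CC·AB·AB·BC·CC·BC·CC·BC·CC·BC·CC·BC·CC
    A ↦ BC
    B ↦ CC
    C ↦ AB

A->BC, B->CC, C->AB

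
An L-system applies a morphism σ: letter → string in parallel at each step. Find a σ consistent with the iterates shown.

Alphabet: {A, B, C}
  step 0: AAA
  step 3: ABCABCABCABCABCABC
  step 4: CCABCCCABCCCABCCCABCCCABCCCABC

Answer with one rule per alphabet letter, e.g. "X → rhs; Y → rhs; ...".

A->CC, B->A, C->BC

  step 3 ⇒ step 4: ABCABCABCABCABCABC ⇒ CC·A·BC·CC·A·BC·CC·A·BC·CC·A·BC·CC·A·BC·CC·A·BC
    A ↦ CC
    B ↦ A
    C ↦ BC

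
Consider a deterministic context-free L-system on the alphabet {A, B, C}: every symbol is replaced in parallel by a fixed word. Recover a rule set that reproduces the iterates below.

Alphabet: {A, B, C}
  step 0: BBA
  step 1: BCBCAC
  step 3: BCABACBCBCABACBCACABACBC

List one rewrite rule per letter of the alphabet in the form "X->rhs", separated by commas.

A->AC, B->BC, C->AB

  step 0 ⇒ step 1: BBA ⇒ BC·BC·AC
    A ↦ AC
    B ↦ BC
    C ↦ AB  (constrained at step 1)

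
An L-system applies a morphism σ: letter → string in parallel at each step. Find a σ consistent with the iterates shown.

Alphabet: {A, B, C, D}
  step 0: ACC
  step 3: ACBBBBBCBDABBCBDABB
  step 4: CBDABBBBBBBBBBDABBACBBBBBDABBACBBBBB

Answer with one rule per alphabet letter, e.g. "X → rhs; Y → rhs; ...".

A->CB, B->BB, C->DA, D->A

  step 3 ⇒ step 4: ACBBBBBCBDABBCBDABB ⇒ CB·DA·BB·BB·BB·BB·BB·DA·BB·A·CB·BB·BB·DA·BB·A·CB·BB·BB
    A ↦ CB
    B ↦ BB
    C ↦ DA
    D ↦ A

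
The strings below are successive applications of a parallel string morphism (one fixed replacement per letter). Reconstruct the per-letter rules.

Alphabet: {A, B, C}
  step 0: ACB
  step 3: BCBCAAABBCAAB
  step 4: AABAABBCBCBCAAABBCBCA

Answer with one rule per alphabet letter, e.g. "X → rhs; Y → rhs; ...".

  step 3 ⇒ step 4: BCBCAAABBCAAB ⇒ A·AB·A·AB·BC·BC·BC·A·A·AB·BC·BC·A
    A ↦ BC
    B ↦ A
    C ↦ AB

A->BC, B->A, C->AB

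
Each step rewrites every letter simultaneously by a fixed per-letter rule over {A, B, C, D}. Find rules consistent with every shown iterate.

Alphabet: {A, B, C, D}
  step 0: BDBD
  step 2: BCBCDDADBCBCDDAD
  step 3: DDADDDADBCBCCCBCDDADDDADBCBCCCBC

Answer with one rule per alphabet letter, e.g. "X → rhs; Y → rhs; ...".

A->CC, B->DD, C->AD, D->BC

  step 2 ⇒ step 3: BCBCDDADBCBCDDAD ⇒ DD·AD·DD·AD·BC·BC·CC·BC·DD·AD·DD·AD·BC·BC·CC·BC
    A ↦ CC
    B ↦ DD
    C ↦ AD
    D ↦ BC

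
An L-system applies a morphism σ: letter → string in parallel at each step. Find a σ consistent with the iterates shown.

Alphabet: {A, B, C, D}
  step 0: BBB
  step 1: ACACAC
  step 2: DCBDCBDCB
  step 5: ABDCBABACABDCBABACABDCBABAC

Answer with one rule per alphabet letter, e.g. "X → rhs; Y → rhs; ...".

A->DC, B->AC, C->B, D->A

  step 1 ⇒ step 2: ACACAC ⇒ DC·B·DC·B·DC·B
    A ↦ DC
    C ↦ B
  step 0 ⇒ step 1: BBB ⇒ AC·AC·AC
    B ↦ AC
    D ↦ A  (constrained at step 2)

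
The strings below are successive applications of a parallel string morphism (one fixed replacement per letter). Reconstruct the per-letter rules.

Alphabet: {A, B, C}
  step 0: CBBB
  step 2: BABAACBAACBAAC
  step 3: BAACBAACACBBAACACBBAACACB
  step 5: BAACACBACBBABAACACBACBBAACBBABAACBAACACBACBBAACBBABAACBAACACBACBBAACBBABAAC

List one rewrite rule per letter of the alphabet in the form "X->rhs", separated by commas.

  step 2 ⇒ step 3: BABAACBAACBAAC ⇒ BA·AC·BA·AC·AC·B·BA·AC·AC·B·BA·AC·AC·B
    A ↦ AC
    B ↦ BA
    C ↦ B

A->AC, B->BA, C->B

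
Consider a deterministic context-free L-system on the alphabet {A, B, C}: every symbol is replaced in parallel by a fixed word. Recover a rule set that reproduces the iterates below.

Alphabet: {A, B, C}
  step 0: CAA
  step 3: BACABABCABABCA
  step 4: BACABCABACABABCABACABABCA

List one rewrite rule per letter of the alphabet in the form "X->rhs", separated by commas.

A->CA, B->BA, C->B

  step 3 ⇒ step 4: BACABABCABABCA ⇒ BA·CA·B·CA·BA·CA·BA·B·CA·BA·CA·BA·B·CA
    A ↦ CA
    B ↦ BA
    C ↦ B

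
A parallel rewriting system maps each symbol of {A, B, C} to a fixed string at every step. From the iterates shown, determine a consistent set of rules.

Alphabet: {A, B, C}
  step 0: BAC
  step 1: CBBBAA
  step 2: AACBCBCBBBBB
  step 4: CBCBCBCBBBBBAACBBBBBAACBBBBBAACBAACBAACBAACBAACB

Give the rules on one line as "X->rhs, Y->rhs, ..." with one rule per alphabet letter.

  step 1 ⇒ step 2: CBBBAA ⇒ AA·CB·CB·CB·BB·BB
    A ↦ BB
    B ↦ CB
    C ↦ AA

A->BB, B->CB, C->AA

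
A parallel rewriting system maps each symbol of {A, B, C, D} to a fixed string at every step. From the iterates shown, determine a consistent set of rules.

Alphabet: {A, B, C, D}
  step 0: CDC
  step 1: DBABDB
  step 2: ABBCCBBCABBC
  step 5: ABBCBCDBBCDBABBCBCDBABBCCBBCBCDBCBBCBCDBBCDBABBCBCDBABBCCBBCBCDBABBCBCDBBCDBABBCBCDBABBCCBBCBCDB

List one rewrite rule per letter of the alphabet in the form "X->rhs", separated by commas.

A->CB, B->BC, C->DB, D->AB

  step 1 ⇒ step 2: DBABDB ⇒ AB·BC·CB·BC·AB·BC
    A ↦ CB
    B ↦ BC
    D ↦ AB
  step 0 ⇒ step 1: CDC ⇒ DB·AB·DB
    C ↦ DB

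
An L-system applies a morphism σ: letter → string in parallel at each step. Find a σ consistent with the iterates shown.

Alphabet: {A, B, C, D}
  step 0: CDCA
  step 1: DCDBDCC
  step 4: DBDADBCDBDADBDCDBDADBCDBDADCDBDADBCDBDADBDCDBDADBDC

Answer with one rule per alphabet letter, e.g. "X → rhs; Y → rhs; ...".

A->C, B->DA, C->DC, D->DB

  step 0 ⇒ step 1: CDCA ⇒ DC·DB·DC·C
    A ↦ C
    C ↦ DC
    D ↦ DB
    B ↦ DA  (constrained at step 1)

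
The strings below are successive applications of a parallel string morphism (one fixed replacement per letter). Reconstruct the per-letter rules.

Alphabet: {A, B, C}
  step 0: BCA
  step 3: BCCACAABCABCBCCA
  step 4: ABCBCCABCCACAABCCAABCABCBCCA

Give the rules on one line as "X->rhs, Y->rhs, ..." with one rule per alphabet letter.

A->CA, B->A, C->BC

  step 3 ⇒ step 4: BCCACAABCABCBCCA ⇒ A·BC·BC·CA·BC·CA·CA·A·BC·CA·A·BC·A·BC·BC·CA
    A ↦ CA
    B ↦ A
    C ↦ BC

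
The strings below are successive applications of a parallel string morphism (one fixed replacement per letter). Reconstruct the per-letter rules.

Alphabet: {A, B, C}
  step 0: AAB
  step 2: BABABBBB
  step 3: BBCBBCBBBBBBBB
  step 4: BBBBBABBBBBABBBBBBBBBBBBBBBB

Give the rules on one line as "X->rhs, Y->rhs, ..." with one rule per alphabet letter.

A->C, B->BB, C->BA

  step 3 ⇒ step 4: BBCBBCBBBBBBBB ⇒ BB·BB·BA·BB·BB·BA·BB·BB·BB·BB·BB·BB·BB·BB
    B ↦ BB
    C ↦ BA
  step 2 ⇒ step 3: BABABBBB ⇒ BB·C·BB·C·BB·BB·BB·BB
    A ↦ C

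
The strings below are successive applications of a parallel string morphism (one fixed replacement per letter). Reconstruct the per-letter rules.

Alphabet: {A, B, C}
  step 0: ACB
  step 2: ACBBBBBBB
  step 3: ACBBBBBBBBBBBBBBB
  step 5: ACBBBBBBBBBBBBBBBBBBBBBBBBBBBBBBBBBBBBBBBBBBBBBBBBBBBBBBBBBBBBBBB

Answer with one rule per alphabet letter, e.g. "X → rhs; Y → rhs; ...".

A->AC, B->BB, C->B

  step 2 ⇒ step 3: ACBBBBBBB ⇒ AC·B·BB·BB·BB·BB·BB·BB·BB
    A ↦ AC
    B ↦ BB
    C ↦ B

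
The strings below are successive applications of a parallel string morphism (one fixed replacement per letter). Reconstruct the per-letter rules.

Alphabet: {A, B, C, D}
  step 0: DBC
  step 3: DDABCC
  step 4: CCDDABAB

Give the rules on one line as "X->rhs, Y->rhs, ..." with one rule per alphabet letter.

  step 3 ⇒ step 4: DDABCC ⇒ C·C·D·D·AB·AB
    A ↦ D
    B ↦ D
    C ↦ AB
    D ↦ C

A->D, B->D, C->AB, D->C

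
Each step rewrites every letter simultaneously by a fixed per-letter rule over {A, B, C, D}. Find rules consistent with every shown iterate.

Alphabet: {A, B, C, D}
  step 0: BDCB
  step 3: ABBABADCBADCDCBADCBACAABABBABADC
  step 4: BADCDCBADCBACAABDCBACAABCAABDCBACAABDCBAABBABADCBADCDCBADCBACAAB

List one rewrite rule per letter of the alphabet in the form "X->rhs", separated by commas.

  step 3 ⇒ step 4: ABBABADCBADCDCBADCBACAABABBABADC ⇒ BA·DC·DC·BA·DC·BA·CA·AB·DC·BA·CA·AB·CA·AB·DC·BA·CA·AB·DC·BA·AB·BA·BA·DC·BA·DC·DC·BA·DC·BA·CA·AB
    A ↦ BA
    B ↦ DC
    C ↦ AB
    D ↦ CA

A->BA, B->DC, C->AB, D->CA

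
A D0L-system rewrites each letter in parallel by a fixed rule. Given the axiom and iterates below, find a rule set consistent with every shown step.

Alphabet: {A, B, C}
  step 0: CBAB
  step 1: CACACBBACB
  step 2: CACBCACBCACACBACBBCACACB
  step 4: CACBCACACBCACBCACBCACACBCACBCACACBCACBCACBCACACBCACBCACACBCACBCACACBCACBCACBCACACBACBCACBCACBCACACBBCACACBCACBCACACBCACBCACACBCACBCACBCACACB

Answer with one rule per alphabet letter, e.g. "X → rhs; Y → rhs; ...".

A->B, B->ACB, C->CAC

  step 1 ⇒ step 2: CACACBBACB ⇒ CAC·B·CAC·B·CAC·ACB·ACB·B·CAC·ACB
    A ↦ B
    B ↦ ACB
    C ↦ CAC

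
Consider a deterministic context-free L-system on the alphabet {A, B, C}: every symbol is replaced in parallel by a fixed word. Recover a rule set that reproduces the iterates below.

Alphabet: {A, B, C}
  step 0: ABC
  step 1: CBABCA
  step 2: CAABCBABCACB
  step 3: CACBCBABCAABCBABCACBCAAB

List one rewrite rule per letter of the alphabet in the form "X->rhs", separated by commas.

A->CB, B->AB, C->CA

  step 2 ⇒ step 3: CAABCBABCACB ⇒ CA·CB·CB·AB·CA·AB·CB·AB·CA·CB·CA·AB
    A ↦ CB
    B ↦ AB
    C ↦ CA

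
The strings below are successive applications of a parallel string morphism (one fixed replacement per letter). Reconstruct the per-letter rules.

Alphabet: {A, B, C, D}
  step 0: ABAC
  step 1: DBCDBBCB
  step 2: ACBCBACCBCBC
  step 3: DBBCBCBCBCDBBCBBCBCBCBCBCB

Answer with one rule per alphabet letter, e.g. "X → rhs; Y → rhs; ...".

  step 2 ⇒ step 3: ACBCBACCBCBC ⇒ DB·BCB·C·BCB·C·DB·BCB·BCB·C·BCB·C·BCB
    A ↦ DB
    B ↦ C
    C ↦ BCB
  step 1 ⇒ step 2: DBCDBBCB ⇒ A·C·BCB·A·C·C·BCB·C
    D ↦ A

A->DB, B->C, C->BCB, D->A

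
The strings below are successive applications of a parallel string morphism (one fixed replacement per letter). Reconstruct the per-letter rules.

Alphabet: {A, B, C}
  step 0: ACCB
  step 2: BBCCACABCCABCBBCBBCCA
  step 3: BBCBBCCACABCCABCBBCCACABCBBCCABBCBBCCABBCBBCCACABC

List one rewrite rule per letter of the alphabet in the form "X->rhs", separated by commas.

  step 2 ⇒ step 3: BBCCACABCCABCBBCBBCCA ⇒ BBC·BBC·CA·CA·BC·CA·BC·BBC·CA·CA·BC·BBC·CA·BBC·BBC·CA·BBC·BBC·CA·CA·BC
    A ↦ BC
    B ↦ BBC
    C ↦ CA

A->BC, B->BBC, C->CA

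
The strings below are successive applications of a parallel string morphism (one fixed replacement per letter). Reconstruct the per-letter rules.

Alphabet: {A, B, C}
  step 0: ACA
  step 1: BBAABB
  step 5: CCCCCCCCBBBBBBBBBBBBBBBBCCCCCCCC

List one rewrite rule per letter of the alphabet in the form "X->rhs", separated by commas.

A->BB, B->C, C->AA

  step 0 ⇒ step 1: ACA ⇒ BB·AA·BB
    A ↦ BB
    C ↦ AA
    B ↦ C  (constrained at step 1)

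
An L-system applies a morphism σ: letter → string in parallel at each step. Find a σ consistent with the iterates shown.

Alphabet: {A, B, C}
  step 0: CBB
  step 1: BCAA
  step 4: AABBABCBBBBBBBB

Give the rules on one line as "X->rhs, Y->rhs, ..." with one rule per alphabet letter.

A->BB, B->A, C->BC

  step 0 ⇒ step 1: CBB ⇒ BC·A·A
    B ↦ A
    C ↦ BC
    A ↦ BB  (constrained at step 1)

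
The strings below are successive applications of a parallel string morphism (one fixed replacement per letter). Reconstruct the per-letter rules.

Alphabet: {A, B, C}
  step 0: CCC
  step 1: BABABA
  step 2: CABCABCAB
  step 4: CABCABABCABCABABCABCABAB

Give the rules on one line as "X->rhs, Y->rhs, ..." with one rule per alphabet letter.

A->B, B->CA, C->BA

  step 1 ⇒ step 2: BABABA ⇒ CA·B·CA·B·CA·B
    A ↦ B
    B ↦ CA
  step 0 ⇒ step 1: CCC ⇒ BA·BA·BA
    C ↦ BA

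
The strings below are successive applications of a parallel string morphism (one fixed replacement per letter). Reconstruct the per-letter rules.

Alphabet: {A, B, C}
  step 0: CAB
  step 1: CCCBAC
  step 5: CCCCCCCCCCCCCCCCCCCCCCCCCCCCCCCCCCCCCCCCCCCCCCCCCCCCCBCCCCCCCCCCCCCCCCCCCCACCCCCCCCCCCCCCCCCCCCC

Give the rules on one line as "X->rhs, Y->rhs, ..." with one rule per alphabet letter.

  step 0 ⇒ step 1: CAB ⇒ CC·CB·AC
    A ↦ CB
    B ↦ AC
    C ↦ CC

A->CB, B->AC, C->CC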